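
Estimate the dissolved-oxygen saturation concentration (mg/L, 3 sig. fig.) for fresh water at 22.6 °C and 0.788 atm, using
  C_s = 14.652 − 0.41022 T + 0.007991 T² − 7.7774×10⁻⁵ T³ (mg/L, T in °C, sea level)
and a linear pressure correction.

C_s ≈ 6.75 mg/L

At sea level: C_s = 14.652 − 0.41022×22.6 + 0.007991×22.6² − 7.7774×10⁻⁵×22.6³ = 8.565 mg/L.
Pressure correction: C_s' = 8.565 × 0.788 = 6.749 mg/L.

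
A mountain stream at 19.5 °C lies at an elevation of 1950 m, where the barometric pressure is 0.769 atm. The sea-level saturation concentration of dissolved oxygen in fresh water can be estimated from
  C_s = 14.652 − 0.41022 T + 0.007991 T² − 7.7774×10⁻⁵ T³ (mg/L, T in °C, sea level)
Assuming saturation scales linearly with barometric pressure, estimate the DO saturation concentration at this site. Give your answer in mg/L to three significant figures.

At sea level: C_s = 14.652 − 0.41022×19.5 + 0.007991×19.5² − 7.7774×10⁻⁵×19.5³ = 9.115 mg/L.
Pressure correction: C_s' = 9.115 × 0.769 = 7.009 mg/L.

C_s ≈ 7.01 mg/L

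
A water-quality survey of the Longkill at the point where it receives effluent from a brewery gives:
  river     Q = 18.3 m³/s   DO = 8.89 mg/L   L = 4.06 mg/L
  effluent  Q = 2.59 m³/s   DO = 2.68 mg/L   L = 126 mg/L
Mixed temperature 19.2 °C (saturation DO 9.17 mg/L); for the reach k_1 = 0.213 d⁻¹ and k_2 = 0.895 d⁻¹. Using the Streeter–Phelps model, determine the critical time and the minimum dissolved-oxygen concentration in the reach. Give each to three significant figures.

Mixed DO = (18.3×8.89 + 2.59×2.68)/(18.3+2.59) = 169.6/20.89 = 8.120 mg/L.
Mixed L₀ = (18.3×4.06 + 2.59×126)/(20.89) = 400.6/20.89 = 19.18 mg/L.
Initial deficit D₀ = C_s − DO₀ = 9.17 − 8.120 = 1.050 mg/L.
t_c = (1/0.6820) ln[(0.895/0.213)(1 − 1.050×0.6820/(0.213×19.18))] = 1.466 × ln(3.465) = 1.822 d.
D_c = (0.213/0.895) × 19.18 × e^(−0.213×1.822) = 0.2380 × 19.18 × 0.6783 = 3.096 mg/L.
Minimum DO = 9.17 − 3.096 = 6.074 mg/L.

t_c ≈ 1.82 d; minimum DO ≈ 6.07 mg/L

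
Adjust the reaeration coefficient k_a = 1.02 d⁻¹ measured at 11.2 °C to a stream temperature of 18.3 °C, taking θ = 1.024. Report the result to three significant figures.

k_a(T₂) = k_a(T₁) · θ^(T₂−T₁) = 1.02 × 1.024^(18.3−11.2)
= 1.02 × 1.024^7.10 = 1.02 × 1.183 = 1.207 d⁻¹.

k_a ≈ 1.21 d⁻¹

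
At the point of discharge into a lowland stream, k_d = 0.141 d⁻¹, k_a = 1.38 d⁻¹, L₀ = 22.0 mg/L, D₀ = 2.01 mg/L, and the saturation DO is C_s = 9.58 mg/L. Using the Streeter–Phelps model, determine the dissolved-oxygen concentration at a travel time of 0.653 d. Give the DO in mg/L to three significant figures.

DO ≈ 7.50 mg/L

k_d L₀/(k_a−k_d) = 0.141×22.0/(1.38−0.141) = 3.102/1.239 = 2.504 mg/L.
e^(−k_d t) = e^(−0.141×0.6530) = 0.9120; e^(−k_a t) = e^(−1.38×0.6530) = 0.4061.
D = 2.504 × (0.9120 − 0.4061) + 2.01 × 0.4061 = 1.267 + 0.8163 = 2.083 mg/L.
DO = C_s − D = 9.58 − 2.083 = 7.497 mg/L.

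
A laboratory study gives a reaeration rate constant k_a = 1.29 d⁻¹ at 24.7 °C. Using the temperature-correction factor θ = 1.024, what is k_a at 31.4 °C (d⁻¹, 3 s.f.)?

k_a(T₂) = k_a(T₁) · θ^(T₂−T₁) = 1.29 × 1.024^(31.4−24.7)
= 1.29 × 1.024^6.70 = 1.29 × 1.172 = 1.512 d⁻¹.

k_a ≈ 1.51 d⁻¹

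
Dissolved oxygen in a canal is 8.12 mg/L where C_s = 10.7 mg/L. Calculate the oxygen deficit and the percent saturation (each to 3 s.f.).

D = C_s − C = 10.7 − 8.12 = 2.58 mg/L.
% saturation = 8.12/10.7 × 100 = 75.9 %.

D ≈ 2.58 mg/L; 75.9 % saturation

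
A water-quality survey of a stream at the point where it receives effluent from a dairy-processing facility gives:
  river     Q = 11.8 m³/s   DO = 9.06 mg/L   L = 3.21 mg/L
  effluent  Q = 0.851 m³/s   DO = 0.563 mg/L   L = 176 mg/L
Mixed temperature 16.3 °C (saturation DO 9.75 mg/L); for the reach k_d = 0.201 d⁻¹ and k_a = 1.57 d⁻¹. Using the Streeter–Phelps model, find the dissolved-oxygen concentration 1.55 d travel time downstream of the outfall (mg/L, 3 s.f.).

DO ≈ 8.24 mg/L

Mixed DO = (11.8×9.06 + 0.851×0.563)/(11.8+0.851) = 107.4/12.65 = 8.488 mg/L.
Mixed L₀ = (11.8×3.21 + 0.851×176)/(12.65) = 187.7/12.65 = 14.83 mg/L.
Initial deficit D₀ = C_s − DO₀ = 9.75 − 8.488 = 1.262 mg/L.
D(1.55) = [0.201×14.83/(1.57−0.201)](e^(−0.201×1.55) − e^(−1.57×1.55)) + 1.262 e^(−1.57×1.55)
= 2.178 × (0.7323 − 0.08773) + 1.262 × 0.08773 = 1.514 mg/L.
DO = 9.75 − 1.514 = 8.236 mg/L.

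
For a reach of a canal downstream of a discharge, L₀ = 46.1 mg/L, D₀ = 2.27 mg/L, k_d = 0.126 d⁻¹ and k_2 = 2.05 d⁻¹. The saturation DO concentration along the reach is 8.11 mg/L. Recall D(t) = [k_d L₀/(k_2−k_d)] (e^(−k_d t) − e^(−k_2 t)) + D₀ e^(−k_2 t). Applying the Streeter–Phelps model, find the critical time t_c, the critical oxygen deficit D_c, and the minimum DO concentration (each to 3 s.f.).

t_c ≈ 0.725 d; D_c ≈ 2.59 mg/L; min DO ≈ 5.52 mg/L

t_c = [1/(k_2−k_d)] ln[(k_2/k_d)(1 − D₀(k_2−k_d)/(k_d L₀))]
= [1/(2.05−0.126)] ln[(2.05/0.126)(1 − 2.27×1.924/(0.126×46.1))]
= (1/1.924) ln[16.27 × 0.2481] = 0.5198 × ln(4.037) = 0.5198 × 1.395 = 0.7253 d.
L(t_c) = L₀ e^(−k_d t_c) = 46.1 × 0.9127 = 42.07 mg/L, and at the critical point k_2 D_c = k_d L, so D_c = (0.126/2.05) × 42.07 = 2.586 mg/L.
Minimum DO = C_s − D_c = 8.11 − 2.586 = 5.524 mg/L.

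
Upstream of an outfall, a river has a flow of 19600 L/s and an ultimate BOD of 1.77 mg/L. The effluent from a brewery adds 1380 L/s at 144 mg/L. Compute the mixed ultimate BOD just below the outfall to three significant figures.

Flow-weighted mixing: C = (Q_r C_r + Q_w C_w)/(Q_r + Q_w)
= (19600×1.77 + 1380×144)/(19600 + 1380) = 233400/20980 = 11.13 mg/L.

11.1 mg/L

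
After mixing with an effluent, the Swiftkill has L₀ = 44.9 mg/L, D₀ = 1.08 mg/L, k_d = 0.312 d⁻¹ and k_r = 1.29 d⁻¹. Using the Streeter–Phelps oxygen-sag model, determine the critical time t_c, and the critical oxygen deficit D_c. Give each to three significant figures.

t_c ≈ 1.37 d; D_c ≈ 7.08 mg/L

At the critical point dD/dt = 0, so k_d L₀ e^(−k_d t) = k_r D. Substituting D(t) from the Streeter–Phelps equation and solving for t gives
t_c = ln[(k_r/k_d)(1 − D₀(k_r−k_d)/(k_d L₀))] / (k_r−k_d).
Here k_r−k_d = 0.9780 d⁻¹ and 1 − D₀(k_r−k_d)/(k_d L₀) = 1 − 1.08×0.9780/(0.312×44.9) = 0.9246, so
t_c = ln(4.135 × 0.9246) / 0.9780 = 1.341 / 0.9780 = 1.371 d.
D_c = (k_d/k_r) L₀ e^(−k_d t_c) = (0.312/1.29) × 44.9 × e^(−0.312×1.371) = 0.2419 × 44.9 × 0.6519 = 7.080 mg/L.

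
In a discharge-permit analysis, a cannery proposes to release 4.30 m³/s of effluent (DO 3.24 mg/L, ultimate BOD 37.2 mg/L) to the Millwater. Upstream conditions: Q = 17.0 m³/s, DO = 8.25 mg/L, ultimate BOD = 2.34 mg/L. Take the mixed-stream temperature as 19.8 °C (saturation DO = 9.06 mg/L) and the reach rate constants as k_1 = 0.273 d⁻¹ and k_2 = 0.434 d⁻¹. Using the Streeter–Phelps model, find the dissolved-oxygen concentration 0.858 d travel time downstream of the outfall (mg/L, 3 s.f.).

Mixed DO = (17.0×8.25 + 4.30×3.24)/(17.0+4.30) = 154.2/21.30 = 7.239 mg/L.
Mixed L₀ = (17.0×2.34 + 4.30×37.2)/(21.30) = 199.7/21.30 = 9.377 mg/L.
Initial deficit D₀ = C_s − DO₀ = 9.06 − 7.239 = 1.821 mg/L.
D(0.858) = [0.273×9.377/(0.434−0.273)](e^(−0.273×0.858) − e^(−0.434×0.858)) + 1.821 e^(−0.434×0.858)
= 15.90 × (0.7912 − 0.6891) + 1.821 × 0.6891 = 2.878 mg/L.
DO = 9.06 − 2.878 = 6.182 mg/L.

DO ≈ 6.18 mg/L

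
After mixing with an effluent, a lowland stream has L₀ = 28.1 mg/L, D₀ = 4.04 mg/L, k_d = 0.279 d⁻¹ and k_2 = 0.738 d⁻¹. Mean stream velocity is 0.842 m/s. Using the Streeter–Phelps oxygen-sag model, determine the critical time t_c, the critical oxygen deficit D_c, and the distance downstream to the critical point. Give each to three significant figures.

t_c ≈ 1.53 d; D_c ≈ 6.93 mg/L; x_c ≈ 111 km

With k_2/k_d = 2.645 and 1 − D₀(k_2−k_d)/(k_d L₀) = 0.7635,
t_c = ln(2.645 × 0.7635) / (0.738 − 0.279) = ln(2.020) / 0.4590 = 0.7029/0.4590 = 1.531 d.
D_c = (k_d/k_2) L₀ e^(−k_d t_c) = (0.279/0.738) × 28.1 × e^(−0.279×1.531) = 0.3780 × 28.1 × 0.6523 = 6.930 mg/L.
x_c = v t_c = 0.842 m/s × 1.531 d × 86400 s/d = 111400 m ≈ 111 km.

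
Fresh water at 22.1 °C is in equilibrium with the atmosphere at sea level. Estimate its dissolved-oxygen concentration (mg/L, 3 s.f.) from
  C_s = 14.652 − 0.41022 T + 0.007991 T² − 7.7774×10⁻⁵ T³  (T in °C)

C_s ≈ 8.65 mg/L

C_s = 14.652 − 0.41022×22.1 + 0.007991×22.1² − 7.7774×10⁻⁵×22.1³ = 8.650 mg/L.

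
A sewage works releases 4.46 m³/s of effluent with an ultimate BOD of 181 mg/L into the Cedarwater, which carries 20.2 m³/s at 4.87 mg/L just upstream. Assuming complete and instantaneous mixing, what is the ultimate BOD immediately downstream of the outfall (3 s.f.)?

Flow-weighted mixing: C = (Q_r C_r + Q_w C_w)/(Q_r + Q_w)
= (20.2×4.87 + 4.46×181)/(20.2 + 4.46) = 905.6/24.66 = 36.72 mg/L.

36.7 mg/L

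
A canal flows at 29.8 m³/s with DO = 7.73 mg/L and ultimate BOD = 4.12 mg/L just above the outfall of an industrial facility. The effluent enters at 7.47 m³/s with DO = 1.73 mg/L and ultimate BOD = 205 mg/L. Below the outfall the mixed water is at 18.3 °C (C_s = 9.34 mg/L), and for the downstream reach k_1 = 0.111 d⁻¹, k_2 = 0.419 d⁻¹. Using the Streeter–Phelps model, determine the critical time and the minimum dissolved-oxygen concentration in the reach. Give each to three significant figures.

Mixed DO = (29.8×7.73 + 7.47×1.73)/(29.8+7.47) = 243.3/37.27 = 6.527 mg/L.
Mixed L₀ = (29.8×4.12 + 7.47×205)/(37.27) = 1654/37.27 = 44.38 mg/L.
Initial deficit D₀ = C_s − DO₀ = 9.34 − 6.527 = 2.813 mg/L.
t_c = (1/0.3080) ln[(0.419/0.111)(1 − 2.813×0.3080/(0.111×44.38))] = 3.247 × ln(3.111) = 3.685 d.
D_c = (0.111/0.419) × 44.38 × e^(−0.111×3.685) = 0.2649 × 44.38 × 0.6643 = 7.811 mg/L.
Minimum DO = 9.34 − 7.811 = 1.529 mg/L.

t_c ≈ 3.68 d; minimum DO ≈ 1.53 mg/L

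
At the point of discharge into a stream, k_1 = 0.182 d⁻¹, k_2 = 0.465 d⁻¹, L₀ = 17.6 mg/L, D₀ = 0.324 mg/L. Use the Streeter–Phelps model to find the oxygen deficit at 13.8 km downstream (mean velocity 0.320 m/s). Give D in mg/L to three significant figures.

Travel time t = x/v = 13.8 km / (0.320 m/s) = 13800 m / 0.320 m/s = 43120 s = 0.4991 d.
k_1 L₀/(k_2−k_1) = 0.182×17.6/(0.465−0.182) = 3.203/0.2830 = 11.32 mg/L.
e^(−k_1 t) = e^(−0.182×0.4991) = 0.9132; e^(−k_2 t) = e^(−0.465×0.4991) = 0.7929.
D = 11.32 × (0.9132 − 0.7929) + 0.324 × 0.7929 = 1.362 + 0.2569 = 1.618 mg/L.

D ≈ 1.62 mg/L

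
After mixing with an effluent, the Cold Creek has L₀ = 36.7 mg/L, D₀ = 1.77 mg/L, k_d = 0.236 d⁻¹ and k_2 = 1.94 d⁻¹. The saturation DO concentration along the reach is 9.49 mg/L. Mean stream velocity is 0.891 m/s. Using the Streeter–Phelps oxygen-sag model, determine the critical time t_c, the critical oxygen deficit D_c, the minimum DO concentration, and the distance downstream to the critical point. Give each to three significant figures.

At the critical point dD/dt = 0, so k_d L₀ e^(−k_d t) = k_2 D. Substituting D(t) from the Streeter–Phelps equation and solving for t gives
t_c = ln[(k_2/k_d)(1 − D₀(k_2−k_d)/(k_d L₀))] / (k_2−k_d).
Here k_2−k_d = 1.704 d⁻¹ and 1 − D₀(k_2−k_d)/(k_d L₀) = 1 − 1.77×1.704/(0.236×36.7) = 0.6518, so
t_c = ln(8.220 × 0.6518) / 1.704 = 1.679 / 1.704 = 0.9851 d.
L(t_c) = L₀ e^(−k_d t_c) = 36.7 × 0.7926 = 29.09 mg/L, and at the critical point k_2 D_c = k_d L, so D_c = (0.236/1.94) × 29.09 = 3.538 mg/L.
Minimum DO = C_s − D_c = 9.49 − 3.538 = 5.952 mg/L.
x_c = v t_c = 0.891 m/s × 0.9851 d × 86400 s/d = 75830 m ≈ 75.8 km.

t_c ≈ 0.985 d; D_c ≈ 3.54 mg/L; min DO ≈ 5.95 mg/L; x_c ≈ 75.8 km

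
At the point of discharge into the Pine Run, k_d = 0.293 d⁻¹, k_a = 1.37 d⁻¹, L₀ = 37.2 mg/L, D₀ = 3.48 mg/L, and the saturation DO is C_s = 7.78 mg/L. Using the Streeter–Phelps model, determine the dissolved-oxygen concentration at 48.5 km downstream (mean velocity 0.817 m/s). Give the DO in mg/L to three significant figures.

Travel time t = x/v = 48.5 km / (0.817 m/s) = 48500 m / 0.817 m/s = 59360 s = 0.6871 d.
k_d L₀/(k_a−k_d) = 0.293×37.2/(1.37−0.293) = 10.90/1.077 = 10.12 mg/L.
e^(−k_d t) = e^(−0.293×0.6871) = 0.8177; e^(−k_a t) = e^(−1.37×0.6871) = 0.3901.
D = 10.12 × (0.8177 − 0.3901) + 3.48 × 0.3901 = 4.327 + 1.358 = 5.684 mg/L.
DO = C_s − D = 7.78 − 5.684 = 2.096 mg/L.

DO ≈ 2.10 mg/L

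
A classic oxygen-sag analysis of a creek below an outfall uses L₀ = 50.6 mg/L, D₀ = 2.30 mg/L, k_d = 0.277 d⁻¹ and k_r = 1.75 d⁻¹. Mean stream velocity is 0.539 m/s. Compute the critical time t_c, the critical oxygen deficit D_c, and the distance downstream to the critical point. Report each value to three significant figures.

t_c ≈ 1.06 d; D_c ≈ 5.97 mg/L; x_c ≈ 49.5 km

t_c = [1/(k_r−k_d)] ln[(k_r/k_d)(1 − D₀(k_r−k_d)/(k_d L₀))]
= [1/(1.75−0.277)] ln[(1.75/0.277)(1 − 2.30×1.473/(0.277×50.6))]
= (1/1.473) ln[6.318 × 0.7583] = 0.6789 × ln(4.791) = 0.6789 × 1.567 = 1.064 d.
D_c = (k_d/k_r) L₀ e^(−k_d t_c) = (0.277/1.75) × 50.6 × e^(−0.277×1.064) = 0.1583 × 50.6 × 0.7448 = 5.965 mg/L.
x_c = v t_c = 0.539 m/s × 1.064 d × 86400 s/d = 49530 m ≈ 49.5 km.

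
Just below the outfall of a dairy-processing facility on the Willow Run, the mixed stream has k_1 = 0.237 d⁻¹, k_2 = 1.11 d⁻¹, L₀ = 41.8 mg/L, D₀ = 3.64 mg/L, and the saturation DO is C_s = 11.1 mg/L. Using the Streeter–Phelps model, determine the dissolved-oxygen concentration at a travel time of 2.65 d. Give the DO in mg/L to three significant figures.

DO ≈ 5.45 mg/L

k_1 L₀/(k_2−k_1) = 0.237×41.8/(1.11−0.237) = 9.907/0.8730 = 11.35 mg/L.
e^(−k_1 t) = e^(−0.237×2.650) = 0.5336; e^(−k_2 t) = e^(−1.11×2.650) = 0.05279.
D = 11.35 × (0.5336 − 0.05279) + 3.64 × 0.05279 = 5.457 + 0.1921 = 5.649 mg/L.
DO = C_s − D = 11.1 − 5.649 = 5.451 mg/L.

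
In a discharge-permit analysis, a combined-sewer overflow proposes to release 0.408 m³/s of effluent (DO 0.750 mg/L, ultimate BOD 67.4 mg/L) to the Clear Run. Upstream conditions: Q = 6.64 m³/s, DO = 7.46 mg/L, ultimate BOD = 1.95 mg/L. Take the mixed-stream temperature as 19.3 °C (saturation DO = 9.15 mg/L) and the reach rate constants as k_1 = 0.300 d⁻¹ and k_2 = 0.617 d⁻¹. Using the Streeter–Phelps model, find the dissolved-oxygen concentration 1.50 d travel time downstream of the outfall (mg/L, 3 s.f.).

Mixed DO = (6.64×7.46 + 0.408×0.750)/(6.64+0.408) = 49.84/7.048 = 7.072 mg/L.
Mixed L₀ = (6.64×1.95 + 0.408×67.4)/(7.048) = 40.45/7.048 = 5.739 mg/L.
Initial deficit D₀ = C_s − DO₀ = 9.15 − 7.072 = 2.078 mg/L.
D(1.50) = [0.300×5.739/(0.617−0.300)](e^(−0.300×1.50) − e^(−0.617×1.50)) + 2.078 e^(−0.617×1.50)
= 5.431 × (0.6376 − 0.3963) + 2.078 × 0.3963 = 2.134 mg/L.
DO = 9.15 − 2.134 = 7.016 mg/L.

DO ≈ 7.02 mg/L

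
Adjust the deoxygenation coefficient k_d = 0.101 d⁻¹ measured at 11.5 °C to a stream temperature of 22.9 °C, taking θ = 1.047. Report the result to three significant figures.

k_d(T₂) = k_d(T₁) · θ^(T₂−T₁) = 0.101 × 1.047^(22.9−11.5)
= 0.101 × 1.047^11.4 = 0.101 × 1.688 = 0.1705 d⁻¹.

k_d ≈ 0.170 d⁻¹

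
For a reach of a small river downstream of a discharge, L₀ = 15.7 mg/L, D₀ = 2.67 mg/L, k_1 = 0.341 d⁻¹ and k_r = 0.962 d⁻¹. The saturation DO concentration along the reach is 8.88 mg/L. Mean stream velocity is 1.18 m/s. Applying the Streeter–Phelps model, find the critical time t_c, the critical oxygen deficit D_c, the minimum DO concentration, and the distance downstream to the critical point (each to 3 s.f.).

t_c ≈ 1.07 d; D_c ≈ 3.86 mg/L; min DO ≈ 5.02 mg/L; x_c ≈ 109 km

With k_r/k_1 = 2.821 and 1 − D₀(k_r−k_1)/(k_1 L₀) = 0.6903,
t_c = ln(2.821 × 0.6903) / (0.962 − 0.341) = ln(1.947) / 0.6210 = 0.6665/0.6210 = 1.073 d.
L(t_c) = L₀ e^(−k_1 t_c) = 15.7 × 0.6935 = 10.89 mg/L, and at the critical point k_r D_c = k_1 L, so D_c = (0.341/0.962) × 10.89 = 3.860 mg/L.
Minimum DO = C_s − D_c = 8.88 − 3.860 = 5.020 mg/L.
x_c = v t_c = 1.18 m/s × 1.073 d × 86400 s/d = 109400 m ≈ 109 km.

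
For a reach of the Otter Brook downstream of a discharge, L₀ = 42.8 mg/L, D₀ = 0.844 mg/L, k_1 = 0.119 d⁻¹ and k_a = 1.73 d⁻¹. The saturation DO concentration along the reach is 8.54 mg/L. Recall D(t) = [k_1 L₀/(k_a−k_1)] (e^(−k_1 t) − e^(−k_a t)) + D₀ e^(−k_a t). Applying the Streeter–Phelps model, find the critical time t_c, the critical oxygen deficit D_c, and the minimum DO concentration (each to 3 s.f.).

t_c = [1/(k_a−k_1)] ln[(k_a/k_1)(1 − D₀(k_a−k_1)/(k_1 L₀))]
= [1/(1.73−0.119)] ln[(1.73/0.119)(1 − 0.844×1.611/(0.119×42.8))]
= (1/1.611) ln[14.54 × 0.7330] = 0.6207 × ln(10.66) = 0.6207 × 2.366 = 1.469 d.
D_c = (k_1/k_a) L₀ e^(−k_1 t_c) = (0.119/1.73) × 42.8 × e^(−0.119×1.469) = 0.06879 × 42.8 × 0.8396 = 2.472 mg/L.
Minimum DO = C_s − D_c = 8.54 − 2.472 = 6.068 mg/L.

t_c ≈ 1.47 d; D_c ≈ 2.47 mg/L; min DO ≈ 6.07 mg/L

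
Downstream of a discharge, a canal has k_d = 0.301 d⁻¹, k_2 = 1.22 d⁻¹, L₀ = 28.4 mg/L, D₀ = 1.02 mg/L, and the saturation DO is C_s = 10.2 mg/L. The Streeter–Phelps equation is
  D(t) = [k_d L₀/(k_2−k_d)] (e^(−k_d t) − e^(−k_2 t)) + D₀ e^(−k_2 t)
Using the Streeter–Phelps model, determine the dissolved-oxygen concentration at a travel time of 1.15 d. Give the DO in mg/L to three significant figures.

DO ≈ 5.66 mg/L

k_d L₀/(k_2−k_d) = 0.301×28.4/(1.22−0.301) = 8.548/0.9190 = 9.302 mg/L.
e^(−k_d t) = e^(−0.301×1.150) = 0.7074; e^(−k_2 t) = e^(−1.22×1.150) = 0.2459.
D = 9.302 × (0.7074 − 0.2459) + 1.02 × 0.2459 = 4.293 + 0.2508 = 4.544 mg/L.
DO = C_s − D = 10.2 − 4.544 = 5.656 mg/L.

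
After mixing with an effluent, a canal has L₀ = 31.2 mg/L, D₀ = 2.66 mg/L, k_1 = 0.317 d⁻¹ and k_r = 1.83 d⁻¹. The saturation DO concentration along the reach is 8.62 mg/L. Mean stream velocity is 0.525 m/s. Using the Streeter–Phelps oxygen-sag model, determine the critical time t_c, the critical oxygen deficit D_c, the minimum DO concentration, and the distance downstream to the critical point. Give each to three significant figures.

t_c ≈ 0.813 d; D_c ≈ 4.18 mg/L; min DO ≈ 4.44 mg/L; x_c ≈ 36.9 km

t_c = [1/(k_r−k_1)] ln[(k_r/k_1)(1 − D₀(k_r−k_1)/(k_1 L₀))]
= [1/(1.83−0.317)] ln[(1.83/0.317)(1 − 2.66×1.513/(0.317×31.2))]
= (1/1.513) ln[5.773 × 0.5931] = 0.6609 × ln(3.424) = 0.6609 × 1.231 = 0.8134 d.
D_c = (k_1/k_r) L₀ e^(−k_1 t_c) = (0.317/1.83) × 31.2 × e^(−0.317×0.8134) = 0.1732 × 31.2 × 0.7727 = 4.176 mg/L.
Minimum DO = C_s − D_c = 8.62 − 4.176 = 4.444 mg/L.
x_c = v t_c = 0.525 m/s × 0.8134 d × 86400 s/d = 36900 m ≈ 36.9 km.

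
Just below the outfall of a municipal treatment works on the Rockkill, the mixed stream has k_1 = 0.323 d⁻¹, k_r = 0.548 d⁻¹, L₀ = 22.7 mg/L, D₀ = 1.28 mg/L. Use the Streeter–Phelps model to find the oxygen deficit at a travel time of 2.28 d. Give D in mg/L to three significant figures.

D ≈ 6.63 mg/L

k_1 L₀/(k_r−k_1) = 0.323×22.7/(0.548−0.323) = 7.332/0.2250 = 32.59 mg/L.
e^(−k_1 t) = e^(−0.323×2.280) = 0.4788; e^(−k_r t) = e^(−0.548×2.280) = 0.2867.
D = 32.59 × (0.4788 − 0.2867) + 1.28 × 0.2867 = 6.262 + 0.3669 = 6.629 mg/L.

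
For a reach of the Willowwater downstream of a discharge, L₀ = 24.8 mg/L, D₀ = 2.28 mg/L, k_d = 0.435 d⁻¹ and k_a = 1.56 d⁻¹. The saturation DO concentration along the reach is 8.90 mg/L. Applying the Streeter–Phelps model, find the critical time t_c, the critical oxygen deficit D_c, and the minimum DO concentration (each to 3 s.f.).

t_c ≈ 0.894 d; D_c ≈ 4.69 mg/L; min DO ≈ 4.21 mg/L

At the critical point dD/dt = 0, so k_d L₀ e^(−k_d t) = k_a D. Substituting D(t) from the Streeter–Phelps equation and solving for t gives
t_c = ln[(k_a/k_d)(1 − D₀(k_a−k_d)/(k_d L₀))] / (k_a−k_d).
Here k_a−k_d = 1.125 d⁻¹ and 1 − D₀(k_a−k_d)/(k_d L₀) = 1 − 2.28×1.125/(0.435×24.8) = 0.7622, so
t_c = ln(3.586 × 0.7622) / 1.125 = 1.006 / 1.125 = 0.8939 d.
L(t_c) = L₀ e^(−k_d t_c) = 24.8 × 0.6778 = 16.81 mg/L, and at the critical point k_a D_c = k_d L, so D_c = (0.435/1.56) × 16.81 = 4.688 mg/L.
Minimum DO = C_s − D_c = 8.90 − 4.688 = 4.212 mg/L.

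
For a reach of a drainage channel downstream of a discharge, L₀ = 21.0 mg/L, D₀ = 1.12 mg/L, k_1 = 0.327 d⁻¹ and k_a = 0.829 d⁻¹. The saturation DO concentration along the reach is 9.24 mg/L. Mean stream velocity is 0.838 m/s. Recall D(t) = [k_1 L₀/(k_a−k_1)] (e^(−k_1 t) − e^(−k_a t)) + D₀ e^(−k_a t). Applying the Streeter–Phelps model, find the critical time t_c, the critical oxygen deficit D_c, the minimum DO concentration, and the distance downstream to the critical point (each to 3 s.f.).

t_c ≈ 1.68 d; D_c ≈ 4.78 mg/L; min DO ≈ 4.46 mg/L; x_c ≈ 122 km

t_c = [1/(k_a−k_1)] ln[(k_a/k_1)(1 − D₀(k_a−k_1)/(k_1 L₀))]
= [1/(0.829−0.327)] ln[(0.829/0.327)(1 − 1.12×0.5020/(0.327×21.0))]
= (1/0.5020) ln[2.535 × 0.9181] = 1.992 × ln(2.328) = 1.992 × 0.8448 = 1.683 d.
D_c = (k_1/k_a) L₀ e^(−k_1 t_c) = (0.327/0.829) × 21.0 × e^(−0.327×1.683) = 0.3945 × 21.0 × 0.5768 = 4.778 mg/L.
Minimum DO = C_s − D_c = 9.24 − 4.778 = 4.462 mg/L.
x_c = v t_c = 0.838 m/s × 1.683 d × 86400 s/d = 121900 m ≈ 122 km.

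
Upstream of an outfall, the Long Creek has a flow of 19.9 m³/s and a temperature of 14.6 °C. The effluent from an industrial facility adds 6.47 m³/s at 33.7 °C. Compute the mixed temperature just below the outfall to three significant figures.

19.3 °C

Flow-weighted mixing: C = (Q_r C_r + Q_w C_w)/(Q_r + Q_w)
= (19.9×14.6 + 6.47×33.7)/(19.9 + 6.47) = 508.6/26.37 = 19.29 °C.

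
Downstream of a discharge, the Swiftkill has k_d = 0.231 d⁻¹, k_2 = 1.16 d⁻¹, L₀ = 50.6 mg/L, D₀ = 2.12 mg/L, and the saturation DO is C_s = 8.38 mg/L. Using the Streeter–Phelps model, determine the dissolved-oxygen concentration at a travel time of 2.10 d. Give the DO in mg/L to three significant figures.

k_d L₀/(k_2−k_d) = 0.231×50.6/(1.16−0.231) = 11.69/0.9290 = 12.58 mg/L.
e^(−k_d t) = e^(−0.231×2.100) = 0.6156; e^(−k_2 t) = e^(−1.16×2.100) = 0.08751.
D = 12.58 × (0.6156 − 0.08751) + 2.12 × 0.08751 = 6.645 + 0.1855 = 6.830 mg/L.
DO = C_s − D = 8.38 − 6.830 = 1.550 mg/L.

DO ≈ 1.55 mg/L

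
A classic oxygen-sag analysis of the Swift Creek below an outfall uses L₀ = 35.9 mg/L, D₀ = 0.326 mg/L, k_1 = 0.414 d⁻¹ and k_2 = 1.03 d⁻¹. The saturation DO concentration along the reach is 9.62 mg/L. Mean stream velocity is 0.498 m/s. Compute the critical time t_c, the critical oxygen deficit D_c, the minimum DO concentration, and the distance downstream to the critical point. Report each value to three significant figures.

With k_2/k_1 = 2.488 and 1 − D₀(k_2−k_1)/(k_1 L₀) = 0.9865,
t_c = ln(2.488 × 0.9865) / (1.03 − 0.414) = ln(2.454) / 0.6160 = 0.8978/0.6160 = 1.458 d.
D_c = (k_1/k_2) L₀ e^(−k_1 t_c) = (0.414/1.03) × 35.9 × e^(−0.414×1.458) = 0.4019 × 35.9 × 0.5469 = 7.892 mg/L.
Minimum DO = C_s − D_c = 9.62 − 7.892 = 1.728 mg/L.
x_c = v t_c = 0.498 m/s × 1.458 d × 86400 s/d = 62710 m ≈ 62.7 km.

t_c ≈ 1.46 d; D_c ≈ 7.89 mg/L; min DO ≈ 1.73 mg/L; x_c ≈ 62.7 km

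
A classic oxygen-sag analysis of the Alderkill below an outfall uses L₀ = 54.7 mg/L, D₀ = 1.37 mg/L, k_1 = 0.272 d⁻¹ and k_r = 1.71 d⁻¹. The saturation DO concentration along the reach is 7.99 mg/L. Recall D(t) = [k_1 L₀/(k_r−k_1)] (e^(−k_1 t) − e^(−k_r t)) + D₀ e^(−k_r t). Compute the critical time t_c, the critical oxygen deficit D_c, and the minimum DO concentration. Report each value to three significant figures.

t_c ≈ 1.18 d; D_c ≈ 6.31 mg/L; min DO ≈ 1.68 mg/L

At the critical point dD/dt = 0, so k_1 L₀ e^(−k_1 t) = k_r D. Substituting D(t) from the Streeter–Phelps equation and solving for t gives
t_c = ln[(k_r/k_1)(1 − D₀(k_r−k_1)/(k_1 L₀))] / (k_r−k_1).
Here k_r−k_1 = 1.438 d⁻¹ and 1 − D₀(k_r−k_1)/(k_1 L₀) = 1 − 1.37×1.438/(0.272×54.7) = 0.8676, so
t_c = ln(6.287 × 0.8676) / 1.438 = 1.696 / 1.438 = 1.180 d.
L(t_c) = L₀ e^(−k_1 t_c) = 54.7 × 0.7255 = 39.69 mg/L, and at the critical point k_r D_c = k_1 L, so D_c = (0.272/1.71) × 39.69 = 6.313 mg/L.
Minimum DO = C_s − D_c = 7.99 − 6.313 = 1.677 mg/L.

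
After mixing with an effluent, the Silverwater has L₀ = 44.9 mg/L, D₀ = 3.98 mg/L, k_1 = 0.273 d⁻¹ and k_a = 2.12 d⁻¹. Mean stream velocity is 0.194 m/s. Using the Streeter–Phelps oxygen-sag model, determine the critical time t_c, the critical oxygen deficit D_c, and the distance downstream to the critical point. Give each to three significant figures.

t_c ≈ 0.614 d; D_c ≈ 4.89 mg/L; x_c ≈ 10.3 km

With k_a/k_1 = 7.766 and 1 − D₀(k_a−k_1)/(k_1 L₀) = 0.4003,
t_c = ln(7.766 × 0.4003) / (2.12 − 0.273) = ln(3.108) / 1.847 = 1.134/1.847 = 0.6140 d.
D_c = (k_1/k_a) L₀ e^(−k_1 t_c) = (0.273/2.12) × 44.9 × e^(−0.273×0.6140) = 0.1288 × 44.9 × 0.8457 = 4.890 mg/L.
x_c = v t_c = 0.194 m/s × 0.6140 d × 86400 s/d = 10290 m ≈ 10.3 km.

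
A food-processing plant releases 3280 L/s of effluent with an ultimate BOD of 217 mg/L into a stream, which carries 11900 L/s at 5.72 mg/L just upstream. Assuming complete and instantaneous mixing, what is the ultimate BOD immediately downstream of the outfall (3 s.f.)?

Flow-weighted mixing: C = (Q_r C_r + Q_w C_w)/(Q_r + Q_w)
= (11900×5.72 + 3280×217)/(11900 + 3280) = 779800/15180 = 51.37 mg/L.

51.4 mg/L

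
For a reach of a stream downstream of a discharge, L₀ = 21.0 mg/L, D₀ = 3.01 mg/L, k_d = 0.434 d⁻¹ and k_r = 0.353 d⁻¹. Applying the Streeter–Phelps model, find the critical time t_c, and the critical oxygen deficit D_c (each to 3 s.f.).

t_c ≈ 2.22 d; D_c ≈ 9.83 mg/L

At the critical point dD/dt = 0, so k_d L₀ e^(−k_d t) = k_r D. Substituting D(t) from the Streeter–Phelps equation and solving for t gives
t_c = ln[(k_r/k_d)(1 − D₀(k_r−k_d)/(k_d L₀))] / (k_r−k_d).
Here k_r−k_d = -0.08100 d⁻¹ and 1 − D₀(k_r−k_d)/(k_d L₀) = 1 − 3.01×-0.08100/(0.434×21.0) = 1.027, so
t_c = ln(0.8134 × 1.027) / -0.08100 = -0.1802 / -0.08100 = 2.224 d.
L(t_c) = L₀ e^(−k_d t_c) = 21.0 × 0.3808 = 7.998 mg/L, and at the critical point k_r D_c = k_d L, so D_c = (0.434/0.353) × 7.998 = 9.833 mg/L.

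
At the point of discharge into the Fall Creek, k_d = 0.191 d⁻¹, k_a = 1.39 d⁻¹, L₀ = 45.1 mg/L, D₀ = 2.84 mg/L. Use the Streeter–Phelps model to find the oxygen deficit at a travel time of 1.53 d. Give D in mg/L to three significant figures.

D ≈ 4.85 mg/L

k_d L₀/(k_a−k_d) = 0.191×45.1/(1.39−0.191) = 8.614/1.199 = 7.184 mg/L.
e^(−k_d t) = e^(−0.191×1.530) = 0.7466; e^(−k_a t) = e^(−1.39×1.530) = 0.1192.
D = 7.184 × (0.7466 − 0.1192) + 2.84 × 0.1192 = 4.507 + 0.3386 = 4.846 mg/L.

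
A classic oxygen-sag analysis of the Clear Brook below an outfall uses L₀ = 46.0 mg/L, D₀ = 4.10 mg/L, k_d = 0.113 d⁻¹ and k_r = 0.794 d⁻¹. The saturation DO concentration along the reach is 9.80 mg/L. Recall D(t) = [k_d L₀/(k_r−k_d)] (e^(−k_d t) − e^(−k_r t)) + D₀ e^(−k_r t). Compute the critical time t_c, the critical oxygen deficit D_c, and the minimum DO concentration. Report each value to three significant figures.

With k_r/k_d = 7.027 and 1 − D₀(k_r−k_d)/(k_d L₀) = 0.4629,
t_c = ln(7.027 × 0.4629) / (0.794 − 0.113) = ln(3.252) / 0.6810 = 1.179/0.6810 = 1.732 d.
L(t_c) = L₀ e^(−k_d t_c) = 46.0 × 0.8223 = 37.82 mg/L, and at the critical point k_r D_c = k_d L, so D_c = (0.113/0.794) × 37.82 = 5.383 mg/L.
Minimum DO = C_s − D_c = 9.80 − 5.383 = 4.417 mg/L.

t_c ≈ 1.73 d; D_c ≈ 5.38 mg/L; min DO ≈ 4.42 mg/L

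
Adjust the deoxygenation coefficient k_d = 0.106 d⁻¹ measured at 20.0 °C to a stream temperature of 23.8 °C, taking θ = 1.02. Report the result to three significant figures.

k_d ≈ 0.114 d⁻¹

k_d(T₂) = k_d(T₁) · θ^(T₂−T₁) = 0.106 × 1.02^(23.8−20.0)
= 0.106 × 1.02^3.80 = 0.106 × 1.078 = 0.1143 d⁻¹.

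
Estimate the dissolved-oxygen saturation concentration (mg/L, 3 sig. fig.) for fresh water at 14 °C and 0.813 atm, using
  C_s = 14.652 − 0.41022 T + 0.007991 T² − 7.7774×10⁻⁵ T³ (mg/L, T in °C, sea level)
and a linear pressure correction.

At sea level: C_s = 14.652 − 0.41022×14 + 0.007991×14² − 7.7774×10⁻⁵×14³ = 10.26 mg/L.
Pressure correction: C_s' = 10.26 × 0.813 = 8.343 mg/L.

C_s ≈ 8.34 mg/L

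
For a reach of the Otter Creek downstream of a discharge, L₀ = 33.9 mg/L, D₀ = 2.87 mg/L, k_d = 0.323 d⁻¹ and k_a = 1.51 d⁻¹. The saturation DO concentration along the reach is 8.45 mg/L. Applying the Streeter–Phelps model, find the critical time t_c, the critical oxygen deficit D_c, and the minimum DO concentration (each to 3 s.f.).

t_c ≈ 0.985 d; D_c ≈ 5.27 mg/L; min DO ≈ 3.18 mg/L

t_c = [1/(k_a−k_d)] ln[(k_a/k_d)(1 − D₀(k_a−k_d)/(k_d L₀))]
= [1/(1.51−0.323)] ln[(1.51/0.323)(1 − 2.87×1.187/(0.323×33.9))]
= (1/1.187) ln[4.675 × 0.6889] = 0.8425 × ln(3.220) = 0.8425 × 1.170 = 0.9853 d.
D_c = (k_d/k_a) L₀ e^(−k_d t_c) = (0.323/1.51) × 33.9 × e^(−0.323×0.9853) = 0.2139 × 33.9 × 0.7274 = 5.275 mg/L.
Minimum DO = C_s − D_c = 8.45 − 5.275 = 3.175 mg/L.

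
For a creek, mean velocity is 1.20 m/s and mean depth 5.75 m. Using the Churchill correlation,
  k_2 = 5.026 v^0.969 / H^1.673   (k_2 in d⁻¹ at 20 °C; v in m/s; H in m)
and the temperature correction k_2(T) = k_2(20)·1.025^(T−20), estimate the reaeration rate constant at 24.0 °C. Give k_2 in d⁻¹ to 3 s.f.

k_2 ≈ 0.355 d⁻¹

k_2(20) = 5.026 × 1.20^0.969 / 5.75^1.673 = 5.026 × 1.193 / 18.66 = 0.3214 d⁻¹.
k_2(24.0) = 0.3214 × 1.025^(24.0−20) = 0.3214 × 1.104 = 0.3547 d⁻¹.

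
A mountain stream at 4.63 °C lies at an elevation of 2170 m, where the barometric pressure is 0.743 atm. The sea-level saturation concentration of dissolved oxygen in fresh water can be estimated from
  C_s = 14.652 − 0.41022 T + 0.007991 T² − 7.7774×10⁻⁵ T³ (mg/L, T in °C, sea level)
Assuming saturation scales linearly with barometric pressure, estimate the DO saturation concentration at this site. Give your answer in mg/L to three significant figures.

At sea level: C_s = 14.652 − 0.41022×4.63 + 0.007991×4.63² − 7.7774×10⁻⁵×4.63³ = 12.92 mg/L.
Pressure correction: C_s' = 12.92 × 0.743 = 9.597 mg/L.

C_s ≈ 9.60 mg/L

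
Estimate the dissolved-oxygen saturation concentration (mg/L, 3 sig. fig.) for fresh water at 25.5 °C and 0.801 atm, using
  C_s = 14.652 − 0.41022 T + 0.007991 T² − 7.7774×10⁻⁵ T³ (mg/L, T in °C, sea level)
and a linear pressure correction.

C_s ≈ 6.49 mg/L

At sea level: C_s = 14.652 − 0.41022×25.5 + 0.007991×25.5² − 7.7774×10⁻⁵×25.5³ = 8.098 mg/L.
Pressure correction: C_s' = 8.098 × 0.801 = 6.486 mg/L.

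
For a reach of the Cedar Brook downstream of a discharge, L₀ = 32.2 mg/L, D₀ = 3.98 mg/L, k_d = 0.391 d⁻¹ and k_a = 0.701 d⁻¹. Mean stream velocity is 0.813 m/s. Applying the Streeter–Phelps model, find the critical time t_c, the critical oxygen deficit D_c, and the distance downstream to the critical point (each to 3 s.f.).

At the critical point dD/dt = 0, so k_d L₀ e^(−k_d t) = k_a D. Substituting D(t) from the Streeter–Phelps equation and solving for t gives
t_c = ln[(k_a/k_d)(1 − D₀(k_a−k_d)/(k_d L₀))] / (k_a−k_d).
Here k_a−k_d = 0.3100 d⁻¹ and 1 − D₀(k_a−k_d)/(k_d L₀) = 1 − 3.98×0.3100/(0.391×32.2) = 0.9020, so
t_c = ln(1.793 × 0.9020) / 0.3100 = 0.4807 / 0.3100 = 1.551 d.
L(t_c) = L₀ e^(−k_d t_c) = 32.2 × 0.5454 = 17.56 mg/L, and at the critical point k_a D_c = k_d L, so D_c = (0.391/0.701) × 17.56 = 9.795 mg/L.
x_c = v t_c = 0.813 m/s × 1.551 d × 86400 s/d = 108900 m ≈ 109 km.

t_c ≈ 1.55 d; D_c ≈ 9.80 mg/L; x_c ≈ 109 km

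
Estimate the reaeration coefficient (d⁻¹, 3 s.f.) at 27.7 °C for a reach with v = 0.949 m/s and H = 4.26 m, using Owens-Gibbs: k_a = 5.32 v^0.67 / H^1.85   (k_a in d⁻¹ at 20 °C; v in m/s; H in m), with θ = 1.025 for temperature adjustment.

k_a ≈ 0.425 d⁻¹

k_a(20) = 5.32 × 0.949^0.67 / 4.26^1.85 = 5.32 × 0.9655 / 14.60 = 0.3518 d⁻¹.
k_a(27.7) = 0.3518 × 1.025^(27.7−20) = 0.3518 × 1.209 = 0.4254 d⁻¹.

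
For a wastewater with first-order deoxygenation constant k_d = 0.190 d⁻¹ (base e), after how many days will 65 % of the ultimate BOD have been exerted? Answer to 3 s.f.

t ≈ 5.53 d

y/L₀ = 1 − e^(−k_d t) = 0.65 ⇒ e^(−k_d t) = 0.350
t = −ln(0.350) / 0.190 = 1.050 / 0.190 = 5.525 d.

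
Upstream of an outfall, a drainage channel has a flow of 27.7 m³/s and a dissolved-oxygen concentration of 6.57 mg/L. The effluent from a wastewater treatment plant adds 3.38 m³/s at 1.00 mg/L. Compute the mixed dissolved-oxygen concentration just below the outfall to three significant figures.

5.96 mg/L

Flow-weighted mixing: C = (Q_r C_r + Q_w C_w)/(Q_r + Q_w)
= (27.7×6.57 + 3.38×1.00)/(27.7 + 3.38) = 185.4/31.08 = 5.964 mg/L.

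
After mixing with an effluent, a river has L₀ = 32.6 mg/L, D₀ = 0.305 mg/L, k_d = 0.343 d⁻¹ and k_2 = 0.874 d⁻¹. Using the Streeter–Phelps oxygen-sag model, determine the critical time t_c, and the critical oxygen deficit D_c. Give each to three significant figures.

t_c = [1/(k_2−k_d)] ln[(k_2/k_d)(1 − D₀(k_2−k_d)/(k_d L₀))]
= [1/(0.874−0.343)] ln[(0.874/0.343)(1 − 0.305×0.5310/(0.343×32.6))]
= (1/0.5310) ln[2.548 × 0.9855] = 1.883 × ln(2.511) = 1.883 × 0.9208 = 1.734 d.
L(t_c) = L₀ e^(−k_d t_c) = 32.6 × 0.5517 = 17.99 mg/L, and at the critical point k_2 D_c = k_d L, so D_c = (0.343/0.874) × 17.99 = 7.058 mg/L.

t_c ≈ 1.73 d; D_c ≈ 7.06 mg/L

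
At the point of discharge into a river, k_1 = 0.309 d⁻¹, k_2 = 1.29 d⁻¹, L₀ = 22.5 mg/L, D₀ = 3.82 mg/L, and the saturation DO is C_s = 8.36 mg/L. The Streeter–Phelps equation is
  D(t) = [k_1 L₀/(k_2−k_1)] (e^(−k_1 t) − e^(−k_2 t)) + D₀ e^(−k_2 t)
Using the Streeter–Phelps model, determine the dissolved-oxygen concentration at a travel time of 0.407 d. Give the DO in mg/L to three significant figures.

DO ≈ 4.04 mg/L

k_1 L₀/(k_2−k_1) = 0.309×22.5/(1.29−0.309) = 6.952/0.9810 = 7.087 mg/L.
e^(−k_1 t) = e^(−0.309×0.4070) = 0.8818; e^(−k_2 t) = e^(−1.29×0.4070) = 0.5915.
D = 7.087 × (0.8818 − 0.5915) + 3.82 × 0.5915 = 2.057 + 2.260 = 4.317 mg/L.
DO = C_s − D = 8.36 − 4.317 = 4.043 mg/L.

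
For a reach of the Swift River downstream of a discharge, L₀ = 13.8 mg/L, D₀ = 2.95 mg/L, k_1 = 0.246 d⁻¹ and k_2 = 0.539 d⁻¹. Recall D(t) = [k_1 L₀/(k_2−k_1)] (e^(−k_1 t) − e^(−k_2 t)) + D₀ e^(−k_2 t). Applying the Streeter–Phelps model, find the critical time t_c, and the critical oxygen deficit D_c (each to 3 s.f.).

t_c ≈ 1.67 d; D_c ≈ 4.17 mg/L

At the critical point dD/dt = 0, so k_1 L₀ e^(−k_1 t) = k_2 D. Substituting D(t) from the Streeter–Phelps equation and solving for t gives
t_c = ln[(k_2/k_1)(1 − D₀(k_2−k_1)/(k_1 L₀))] / (k_2−k_1).
Here k_2−k_1 = 0.2930 d⁻¹ and 1 − D₀(k_2−k_1)/(k_1 L₀) = 1 − 2.95×0.2930/(0.246×13.8) = 0.7454, so
t_c = ln(2.191 × 0.7454) / 0.2930 = 0.4905 / 0.2930 = 1.674 d.
D_c = (k_1/k_2) L₀ e^(−k_1 t_c) = (0.246/0.539) × 13.8 × e^(−0.246×1.674) = 0.4564 × 13.8 × 0.6624 = 4.172 mg/L.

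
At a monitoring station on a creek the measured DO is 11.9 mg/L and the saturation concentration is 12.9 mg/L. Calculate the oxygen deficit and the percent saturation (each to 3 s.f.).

D ≈ 1.00 mg/L; 92.2 % saturation

D = C_s − C = 12.9 − 11.9 = 1.00 mg/L.
% saturation = 11.9/12.9 × 100 = 92.2 %.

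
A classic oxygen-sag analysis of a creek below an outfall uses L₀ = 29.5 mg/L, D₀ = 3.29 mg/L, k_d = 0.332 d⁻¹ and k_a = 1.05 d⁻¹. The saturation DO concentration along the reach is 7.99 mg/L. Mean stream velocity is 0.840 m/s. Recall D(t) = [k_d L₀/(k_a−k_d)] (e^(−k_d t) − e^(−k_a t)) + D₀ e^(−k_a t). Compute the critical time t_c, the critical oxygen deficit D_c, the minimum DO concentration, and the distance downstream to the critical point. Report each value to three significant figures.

At the critical point dD/dt = 0, so k_d L₀ e^(−k_d t) = k_a D. Substituting D(t) from the Streeter–Phelps equation and solving for t gives
t_c = ln[(k_a/k_d)(1 − D₀(k_a−k_d)/(k_d L₀))] / (k_a−k_d).
Here k_a−k_d = 0.7180 d⁻¹ and 1 − D₀(k_a−k_d)/(k_d L₀) = 1 − 3.29×0.7180/(0.332×29.5) = 0.7588, so
t_c = ln(3.163 × 0.7588) / 0.7180 = 0.8754 / 0.7180 = 1.219 d.
L(t_c) = L₀ e^(−k_d t_c) = 29.5 × 0.6671 = 19.68 mg/L, and at the critical point k_a D_c = k_d L, so D_c = (0.332/1.05) × 19.68 = 6.223 mg/L.
Minimum DO = C_s − D_c = 7.99 − 6.223 = 1.767 mg/L.
x_c = v t_c = 0.840 m/s × 1.219 d × 86400 s/d = 88490 m ≈ 88.5 km.

t_c ≈ 1.22 d; D_c ≈ 6.22 mg/L; min DO ≈ 1.77 mg/L; x_c ≈ 88.5 km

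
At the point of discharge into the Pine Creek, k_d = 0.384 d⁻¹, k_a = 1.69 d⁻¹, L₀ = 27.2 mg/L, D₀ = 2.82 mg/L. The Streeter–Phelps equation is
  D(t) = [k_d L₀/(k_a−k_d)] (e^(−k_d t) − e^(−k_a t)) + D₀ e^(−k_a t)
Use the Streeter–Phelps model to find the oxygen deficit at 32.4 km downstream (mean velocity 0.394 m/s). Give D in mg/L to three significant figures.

D ≈ 4.51 mg/L

Travel time t = x/v = 32.4 km / (0.394 m/s) = 32400 m / 0.394 m/s = 82230 s = 0.9518 d.
k_d L₀/(k_a−k_d) = 0.384×27.2/(1.69−0.384) = 10.44/1.306 = 7.998 mg/L.
e^(−k_d t) = e^(−0.384×0.9518) = 0.6939; e^(−k_a t) = e^(−1.69×0.9518) = 0.2002.
D = 7.998 × (0.6939 − 0.2002) + 2.82 × 0.2002 = 3.948 + 0.5645 = 4.513 mg/L.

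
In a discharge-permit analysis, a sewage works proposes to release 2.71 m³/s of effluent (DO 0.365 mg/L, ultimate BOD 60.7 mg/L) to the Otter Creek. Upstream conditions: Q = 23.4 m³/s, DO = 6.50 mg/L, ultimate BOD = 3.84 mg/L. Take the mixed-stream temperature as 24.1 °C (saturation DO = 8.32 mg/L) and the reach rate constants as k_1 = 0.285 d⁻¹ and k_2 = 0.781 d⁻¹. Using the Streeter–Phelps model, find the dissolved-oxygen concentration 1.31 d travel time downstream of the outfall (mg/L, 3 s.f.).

DO ≈ 5.60 mg/L

Mixed DO = (23.4×6.50 + 2.71×0.365)/(23.4+2.71) = 153.1/26.11 = 5.863 mg/L.
Mixed L₀ = (23.4×3.84 + 2.71×60.7)/(26.11) = 254.4/26.11 = 9.742 mg/L.
Initial deficit D₀ = C_s − DO₀ = 8.32 − 5.863 = 2.457 mg/L.
D(1.31) = [0.285×9.742/(0.781−0.285)](e^(−0.285×1.31) − e^(−0.781×1.31)) + 2.457 e^(−0.781×1.31)
= 5.597 × (0.6884 − 0.3595) + 2.457 × 0.3595 = 2.724 mg/L.
DO = 8.32 − 2.724 = 5.596 mg/L.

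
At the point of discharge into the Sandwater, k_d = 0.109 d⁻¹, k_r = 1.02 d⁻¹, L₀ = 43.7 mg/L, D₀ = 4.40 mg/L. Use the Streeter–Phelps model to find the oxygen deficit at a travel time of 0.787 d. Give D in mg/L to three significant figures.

D ≈ 4.43 mg/L

k_d L₀/(k_r−k_d) = 0.109×43.7/(1.02−0.109) = 4.763/0.9110 = 5.229 mg/L.
e^(−k_d t) = e^(−0.109×0.7870) = 0.9178; e^(−k_r t) = e^(−1.02×0.7870) = 0.4481.
D = 5.229 × (0.9178 − 0.4481) + 4.40 × 0.4481 = 2.456 + 1.972 = 4.428 mg/L.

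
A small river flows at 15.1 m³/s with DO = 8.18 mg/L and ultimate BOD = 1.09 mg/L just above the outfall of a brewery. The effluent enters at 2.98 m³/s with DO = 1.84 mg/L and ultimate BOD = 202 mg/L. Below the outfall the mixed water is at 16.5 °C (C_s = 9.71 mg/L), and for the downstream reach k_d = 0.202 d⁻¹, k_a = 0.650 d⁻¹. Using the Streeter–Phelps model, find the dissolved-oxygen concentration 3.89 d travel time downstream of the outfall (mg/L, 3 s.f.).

Mixed DO = (15.1×8.18 + 2.98×1.84)/(15.1+2.98) = 129.0/18.08 = 7.135 mg/L.
Mixed L₀ = (15.1×1.09 + 2.98×202)/(18.08) = 618.4/18.08 = 34.20 mg/L.
Initial deficit D₀ = C_s − DO₀ = 9.71 − 7.135 = 2.575 mg/L.
D(3.89) = [0.202×34.20/(0.650−0.202)](e^(−0.202×3.89) − e^(−0.650×3.89)) + 2.575 e^(−0.650×3.89)
= 15.42 × (0.4558 − 0.07978) + 2.575 × 0.07978 = 6.004 mg/L.
DO = 9.71 − 6.004 = 3.706 mg/L.

DO ≈ 3.71 mg/L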